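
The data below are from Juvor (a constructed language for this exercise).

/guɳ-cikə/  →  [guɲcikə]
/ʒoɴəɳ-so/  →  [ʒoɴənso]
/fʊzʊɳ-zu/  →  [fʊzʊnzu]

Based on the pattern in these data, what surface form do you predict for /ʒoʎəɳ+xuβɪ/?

[ʒoʎəŋxuβɪ]

The data show regressive place assimilation: /ɳ/ → [ɲ] before /c/; /ɳ/ → [n] before /s/; /ɳ/ → [n] before /z/. In each pair only place changes, matching the following consonant, while manner and voice stay constant.
/ɳ/ is a voiced retroflex nasal. The following trigger /x/ is velar, so /ɳ/ must become velar as well.
The voiced velar nasal is [ŋ], so /ɳ/ → [ŋ].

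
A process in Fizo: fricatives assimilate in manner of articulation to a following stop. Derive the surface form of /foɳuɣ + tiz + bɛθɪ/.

/ɣ/ is a voiced velar fricative. The following trigger /t/ is a stop, so /ɣ/ must become a stop as well.
Changing only its manner to stop gives [g] — the voiced velar stop.
At the second juncture, /z/ likewise becomes [d] adjacent to /b/.

[foɳugtidbɛθɪ]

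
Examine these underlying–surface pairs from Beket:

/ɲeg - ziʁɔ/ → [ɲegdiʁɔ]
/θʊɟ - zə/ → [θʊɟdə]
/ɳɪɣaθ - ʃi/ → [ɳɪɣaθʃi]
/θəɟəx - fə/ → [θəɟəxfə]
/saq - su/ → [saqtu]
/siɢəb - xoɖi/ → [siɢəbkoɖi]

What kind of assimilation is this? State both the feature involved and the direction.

The segment that alternates is /z/, which surfaces as [d] when adjacent to /g/.
The change fricative → stop matches the manner of the preceding /g/, identifying this as manner assimilation.
Place and voice are unchanged, so the assimilation is partial, not total.
The other alternating forms pattern the same way: /z/ → [d] after /ɟ/ (fricative → stop, matching a stop); /s/ → [t] after /q/ (fricative → stop, matching a stop); /x/ → [k] after /b/ (fricative → stop, matching a stop) — only manner changes, and always toward the preceding segment.
Nothing changes in [ɳɪɣaθʃi], [θəɟəxfə]: there the adjacent consonants already agree in manner (/ʃ/ and /θ/ are both fricatives; /f/ and /x/ are both fricatives), so these forms are consistent with the same rule.
Since the segment that changes follows the conditioning segment, the assimilation is progressive.

progressive manner assimilation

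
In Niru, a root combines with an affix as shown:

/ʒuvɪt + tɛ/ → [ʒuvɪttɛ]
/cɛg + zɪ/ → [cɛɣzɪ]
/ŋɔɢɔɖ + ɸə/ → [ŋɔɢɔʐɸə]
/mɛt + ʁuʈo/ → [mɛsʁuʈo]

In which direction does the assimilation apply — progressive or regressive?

regressive

Underlying /g/ is realised as [ɣ] next to /z/; /z/ itself does not change.
The change stop → fricative matches the manner of the following /z/, identifying this as manner assimilation.
The same holds elsewhere in the data: /ɖ/ → [ʐ] before /ɸ/ (stop → fricative, matching a fricative); /t/ → [s] before /ʁ/ (stop → fricative, matching a fricative) — only manner changes, and always toward the following segment.
Nothing changes in [ʒuvɪttɛ]: there the adjacent consonants already agree in manner (/t/ and /t/ are both stops), so this form is consistent with the same rule.
Since the segment that changes precedes the conditioning segment, the assimilation is regressive.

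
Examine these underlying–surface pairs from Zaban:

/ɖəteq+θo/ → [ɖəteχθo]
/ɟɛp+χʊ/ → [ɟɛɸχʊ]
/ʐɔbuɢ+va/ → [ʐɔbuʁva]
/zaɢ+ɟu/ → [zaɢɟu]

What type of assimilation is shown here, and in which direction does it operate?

regressive manner assimilation

Underlying /q/ is realised as [χ] next to /θ/; /θ/ itself does not change.
/q/ is a stop while /θ/ is a fricative; the output [χ] is a fricative, matching the trigger — so the feature that spreads is manner.
Place and voice are unchanged, so the assimilation is partial, not total.
Checking the remaining alternations: /p/ → [ɸ] before /χ/ (stop → fricative, matching a fricative); /ɢ/ → [ʁ] before /v/ (stop → fricative, matching a fricative) — only manner changes, and always toward the following segment.
Nothing changes in [zaɢɟu]: there the adjacent consonants already agree in manner (/ɢ/ and /ɟ/ are both stops), so this form is consistent with the same rule.
Since the segment that changes precedes the conditioning segment, the assimilation is regressive.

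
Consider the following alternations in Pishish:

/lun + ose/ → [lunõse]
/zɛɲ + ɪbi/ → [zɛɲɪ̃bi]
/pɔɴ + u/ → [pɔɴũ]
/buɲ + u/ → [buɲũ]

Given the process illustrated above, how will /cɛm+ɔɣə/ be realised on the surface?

The data show progressive nasality assimilation (vowel nasalisation): /o/ → [õ] after /n/; /ɪ/ → [ɪ̃] after /ɲ/; /u/ → [ũ] after /ɴ/; /u/ → [ũ] after /ɲ/ — a vowel is nasalised by an immediately preceding nasal consonant.
The vowel /ɔ/ is adjacent to the preceding nasal /m/, so it acquires [+nasal] and surfaces as [ɔ̃].

[cɛmɔ̃ɣə]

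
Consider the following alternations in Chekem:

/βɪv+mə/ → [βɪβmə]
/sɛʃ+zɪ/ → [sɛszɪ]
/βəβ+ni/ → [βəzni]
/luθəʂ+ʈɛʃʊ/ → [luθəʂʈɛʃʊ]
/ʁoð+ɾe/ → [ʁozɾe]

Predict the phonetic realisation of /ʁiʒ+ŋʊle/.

The data show regressive place assimilation: /v/ → [β] before /m/; /ʃ/ → [s] before /z/; /β/ → [z] before /n/; /ð/ → [z] before /ɾ/. In each pair only place changes, matching the following consonant, while manner and voice stay constant.
Nothing changes in [luθəʂʈɛʃʊ]: there the adjacent consonants already agree in place (/ʂ/ and /ʈ/ are both retroflex), so this form is consistent with the same rule.
The rule targets /ʒ/ (voiced postalveolar fricative), which sits before the trigger /ŋ/ (velar).
Changing only its place to velar gives [ɣ] — the voiced velar fricative.

[ʁiɣŋʊle]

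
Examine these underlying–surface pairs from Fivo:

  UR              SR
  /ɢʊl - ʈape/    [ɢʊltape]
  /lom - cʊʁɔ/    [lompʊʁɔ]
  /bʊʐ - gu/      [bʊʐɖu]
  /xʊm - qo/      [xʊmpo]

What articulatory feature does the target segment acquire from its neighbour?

Comparing underlying and surface forms, /ʈ/ → [t] is the alternation; the neighbouring /l/ is constant.
/ʈ/ is retroflex while /l/ is alveolar; the output [t] is alveolar, matching the trigger — so the feature that spreads is place.
Checking the remaining alternations: /c/ → [p] after /m/ (palatal → bilabial, matching bilabial); /g/ → [ɖ] after /ʐ/ (velar → retroflex, matching retroflex); /q/ → [p] after /m/ (uvular → bilabial, matching bilabial) — only place changes, and always toward the preceding segment.

place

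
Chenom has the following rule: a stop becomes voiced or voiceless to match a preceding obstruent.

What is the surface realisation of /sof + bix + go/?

/b/ is a voiced bilabial stop. The preceding trigger /f/ is voiceless, so /b/ must become voiceless as well.
Changing only its voicing to voiceless gives [p] — the voiceless bilabial stop.
At the second juncture, /g/ likewise becomes [k] adjacent to /x/.

[sofpixko]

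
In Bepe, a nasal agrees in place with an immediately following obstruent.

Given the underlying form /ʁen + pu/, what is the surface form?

[ʁempu]

/n/ is a voiced alveolar nasal. The following trigger /p/ is bilabial, so /n/ must become bilabial as well.
A voiced bilabial nasal is [m], so the surface segment is [m].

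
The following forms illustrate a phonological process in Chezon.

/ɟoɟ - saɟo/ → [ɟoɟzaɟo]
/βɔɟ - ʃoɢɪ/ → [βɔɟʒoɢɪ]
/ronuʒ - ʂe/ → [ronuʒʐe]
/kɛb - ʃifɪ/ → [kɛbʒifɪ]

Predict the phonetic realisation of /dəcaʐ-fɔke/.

The data show progressive voicing assimilation: /s/ → [z] after /ɟ/; /ʃ/ → [ʒ] after /ɟ/; /ʂ/ → [ʐ] after /ʒ/; /ʃ/ → [ʒ] after /b/. In each pair only voicing changes, matching the preceding consonant, while place and manner stay constant.
/f/ is a voiceless labiodental fricative. The preceding trigger /ʐ/ is voiced, so /f/ must become voiced as well.
A voiced labiodental fricative is [v], so the surface segment is [v].

[dəcaʐvɔke]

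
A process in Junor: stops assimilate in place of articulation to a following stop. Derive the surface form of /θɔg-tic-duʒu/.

[θɔdtitduʒu]

The rule targets /g/ (voiced velar stop), which sits before the trigger /t/ (alveolar).
Changing only its place to alveolar gives [d] — the voiced alveolar stop.
The same rule applies at the second boundary: /c/ → [t] next to /d/.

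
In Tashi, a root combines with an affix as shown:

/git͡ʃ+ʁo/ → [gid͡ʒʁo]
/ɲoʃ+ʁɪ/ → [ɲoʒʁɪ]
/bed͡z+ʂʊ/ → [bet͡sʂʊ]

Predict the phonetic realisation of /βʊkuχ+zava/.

[βʊkuʁzava]

The data show regressive voicing assimilation: /t͡ʃ/ → [d͡ʒ] before /ʁ/; /ʃ/ → [ʒ] before /ʁ/; /d͡z/ → [t͡s] before /ʂ/. In each pair only voicing changes, matching the following consonant, while place and manner stay constant.
The rule targets /χ/ (voiceless uvular fricative), which sits before the trigger /z/ (voiced).
The voiced uvular fricative is [ʁ], so /χ/ → [ʁ].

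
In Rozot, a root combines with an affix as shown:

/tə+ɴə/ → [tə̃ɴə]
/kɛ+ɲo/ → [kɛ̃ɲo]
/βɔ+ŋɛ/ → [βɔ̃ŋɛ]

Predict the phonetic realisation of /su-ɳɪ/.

The data show regressive nasality assimilation (vowel nasalisation): /ə/ → [ə̃] before /ɴ/; /ɛ/ → [ɛ̃] before /ɲ/; /ɔ/ → [ɔ̃] before /ŋ/ — a vowel is nasalised by an immediately following nasal consonant.
/u/ sits next to the nasal /ɳ/ and is therefore nasalised to [ũ].

[sũɳɪ]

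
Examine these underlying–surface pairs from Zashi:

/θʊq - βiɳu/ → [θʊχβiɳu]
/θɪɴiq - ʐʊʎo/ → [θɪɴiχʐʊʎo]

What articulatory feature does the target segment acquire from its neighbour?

The segment that alternates is /q/, which surfaces as [χ] when adjacent to /β/.
The change stop → fricative matches the manner of the following /β/, identifying this as manner assimilation.
The other alternating form patterns the same way: /q/ → [χ] before /ʐ/ (stop → fricative, matching a fricative) — only manner changes, and always toward the following segment.

manner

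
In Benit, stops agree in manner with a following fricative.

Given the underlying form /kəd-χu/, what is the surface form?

[kəzχu]

The rule targets /d/ (voiced alveolar stop), which sits before the trigger /χ/ (fricative).
Changing only its manner to fricative gives [z] — the voiced alveolar fricative.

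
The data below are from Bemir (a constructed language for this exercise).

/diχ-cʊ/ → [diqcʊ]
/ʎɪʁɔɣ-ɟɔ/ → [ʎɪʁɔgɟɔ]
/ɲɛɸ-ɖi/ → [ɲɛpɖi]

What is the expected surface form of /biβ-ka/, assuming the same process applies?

The data show regressive manner assimilation: /χ/ → [q] before /c/; /ɣ/ → [g] before /ɟ/; /ɸ/ → [p] before /ɖ/. In each pair only manner changes, matching the following consonant, while place and voice stay constant.
/β/ is a voiced bilabial fricative. The following trigger /k/ is a stop, so /β/ must become a stop as well.
Changing only its manner to stop gives [b] — the voiced bilabial stop.

[bibka]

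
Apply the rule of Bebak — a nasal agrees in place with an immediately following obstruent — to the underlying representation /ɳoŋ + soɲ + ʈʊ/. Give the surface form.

/ŋ/ is a voiced velar nasal. The following trigger /s/ is alveolar, so /ŋ/ must become alveolar as well.
Changing only its place to alveolar gives [n] — the voiced alveolar nasal.
The same rule applies at the second boundary: /ɲ/ → [ɳ] next to /ʈ/.

[ɳonsoɳʈʊ]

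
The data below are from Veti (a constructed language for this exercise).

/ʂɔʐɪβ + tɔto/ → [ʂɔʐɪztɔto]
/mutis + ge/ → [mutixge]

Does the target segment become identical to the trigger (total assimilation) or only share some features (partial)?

partial assimilation

Underlying /β/ is realised as [z] next to /t/; /t/ itself does not change.
The change bilabial → alveolar matches the place of the following /t/, identifying this as place assimilation.
Manner and voice are unchanged, so the assimilation is partial, not total.
The same holds elsewhere in the data: /s/ → [x] before /g/ (alveolar → velar, matching velar) — only place changes, and always toward the following segment.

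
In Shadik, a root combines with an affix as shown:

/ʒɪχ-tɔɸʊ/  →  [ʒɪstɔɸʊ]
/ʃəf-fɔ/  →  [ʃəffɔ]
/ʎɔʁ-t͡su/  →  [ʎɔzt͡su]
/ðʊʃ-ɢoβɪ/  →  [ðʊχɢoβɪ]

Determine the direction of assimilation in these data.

regressive

Comparing underlying and surface forms, /χ/ → [s] is the alternation; the neighbouring /t/ is constant.
/χ/ is uvular while /t/ is alveolar; the output [s] is alveolar, matching the trigger — so the feature that spreads is place.
Checking the remaining alternations: /ʁ/ → [z] before /t͡s/ (uvular → alveolar, matching alveolar); /ʃ/ → [χ] before /ɢ/ (postalveolar → uvular, matching uvular) — only place changes, and always toward the following segment.
No alternation appears in [ʃəffɔ]: there the adjacent consonants already agree in place (/f/ and /f/ are both labiodental), so this form is consistent with the same rule.
The trigger is the following segment, so the direction is regressive (anticipatory).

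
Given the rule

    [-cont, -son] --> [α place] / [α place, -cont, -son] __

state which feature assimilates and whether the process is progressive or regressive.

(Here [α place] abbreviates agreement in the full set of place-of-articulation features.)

progressive place assimilation

The rule copies the place features (abbreviated [place]) from the environment onto the target, so the assimilating feature is place.
Since the environment is written before the underscore, the trigger precedes the target; the direction is progressive.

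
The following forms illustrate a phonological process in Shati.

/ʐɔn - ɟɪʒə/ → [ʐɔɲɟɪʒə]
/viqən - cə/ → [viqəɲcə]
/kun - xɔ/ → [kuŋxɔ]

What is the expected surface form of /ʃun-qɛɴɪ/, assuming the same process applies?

The data show regressive place assimilation: /n/ → [ɲ] before /ɟ/; /n/ → [ɲ] before /c/; /n/ → [ŋ] before /x/. In each pair only place changes, matching the following consonant, while manner and voice stay constant.
The rule targets /n/ (voiced alveolar nasal), which sits before the trigger /q/ (uvular).
The voiced uvular nasal is [ɴ], so /n/ → [ɴ].

[ʃuɴqɛɴɪ]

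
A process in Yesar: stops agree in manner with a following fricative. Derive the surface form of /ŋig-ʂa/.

[ŋiɣʂa]

The rule targets /g/ (voiced velar stop), which sits before the trigger /ʂ/ (fricative).
A voiced velar fricative is [ɣ], so the surface segment is [ɣ].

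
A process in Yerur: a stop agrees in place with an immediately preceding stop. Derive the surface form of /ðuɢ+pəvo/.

The rule targets /p/ (voiceless bilabial stop), which sits after the trigger /ɢ/ (uvular).
A voiceless uvular stop is [q], so the surface segment is [q].

[ðuɢqəvo]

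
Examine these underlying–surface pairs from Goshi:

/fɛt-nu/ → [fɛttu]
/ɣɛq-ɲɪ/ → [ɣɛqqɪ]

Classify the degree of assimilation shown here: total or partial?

total assimilation

Underlying /n/ is realised as [t] next to /t/; /t/ itself does not change.
The output [t] is identical to the trigger /t/ — every feature (place, manner, voicing) has been copied — so this is total assimilation.
The remaining alternation confirms this: /ɲ/ → [q] after /q/ — in each case the output is a copy of the preceding consonant.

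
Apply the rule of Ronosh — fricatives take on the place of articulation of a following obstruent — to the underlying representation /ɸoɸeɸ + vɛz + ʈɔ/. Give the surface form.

/ɸ/ is a voiceless bilabial fricative. The following trigger /v/ is labiodental, so /ɸ/ must become labiodental as well.
A voiceless labiodental fricative is [f], so the surface segment is [f].
The same rule applies at the second boundary: /z/ → [ʐ] next to /ʈ/.

[ɸoɸefvɛʐʈɔ]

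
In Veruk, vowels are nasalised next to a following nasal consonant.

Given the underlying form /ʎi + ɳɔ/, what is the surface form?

[ʎĩɳɔ]

The vowel /i/ is adjacent to the following nasal /ɳ/, so it acquires [+nasal] and surfaces as [ĩ].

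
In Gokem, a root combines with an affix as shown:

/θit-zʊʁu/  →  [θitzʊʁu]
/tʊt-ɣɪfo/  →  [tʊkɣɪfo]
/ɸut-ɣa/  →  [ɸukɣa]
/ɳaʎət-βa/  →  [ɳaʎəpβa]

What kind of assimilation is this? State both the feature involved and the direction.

Underlying /t/ is realised as [k] next to /ɣ/; /ɣ/ itself does not change.
/t/ is alveolar while /ɣ/ is velar; the output [k] is velar, matching the trigger — so the feature that spreads is place.
Manner and voice are unchanged, so the assimilation is partial, not total.
The same holds elsewhere in the data: /t/ → [p] before /β/ (alveolar → bilabial, matching bilabial) — only place changes, and always toward the following segment.
No alternation appears in [θitzʊʁu]: there the adjacent consonants already agree in place (/t/ and /z/ are both alveolar), so this form is consistent with the same rule.
The trigger is the following segment, so the direction is regressive (anticipatory).

regressive place assimilation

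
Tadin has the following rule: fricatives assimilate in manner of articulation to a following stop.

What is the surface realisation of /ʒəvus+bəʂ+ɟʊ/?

The rule targets /s/ (voiceless alveolar fricative), which sits before the trigger /b/ (stop).
Changing only its manner to stop gives [t] — the voiceless alveolar stop.
At the second juncture, /ʂ/ likewise becomes [ʈ] adjacent to /ɟ/.

[ʒəvutbəʈɟʊ]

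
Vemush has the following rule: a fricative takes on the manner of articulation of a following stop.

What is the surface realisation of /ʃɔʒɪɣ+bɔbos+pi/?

/ɣ/ is a voiced velar fricative. The following trigger /b/ is a stop, so /ɣ/ must become a stop as well.
The voiced velar stop is [g], so /ɣ/ → [g].
The same rule applies at the second boundary: /s/ → [t] next to /p/.

[ʃɔʒɪgbɔbotpi]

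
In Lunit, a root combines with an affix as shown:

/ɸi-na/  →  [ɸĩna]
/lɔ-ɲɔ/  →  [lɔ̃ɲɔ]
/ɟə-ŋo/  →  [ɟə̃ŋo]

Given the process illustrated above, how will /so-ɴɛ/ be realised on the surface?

[sõɴɛ]

The data show regressive nasality assimilation (vowel nasalisation): /i/ → [ĩ] before /n/; /ɔ/ → [ɔ̃] before /ɲ/; /ə/ → [ə̃] before /ŋ/ — a vowel is nasalised by an immediately following nasal consonant.
The vowel /o/ is adjacent to the following nasal /ɴ/, so it acquires [+nasal] and surfaces as [õ].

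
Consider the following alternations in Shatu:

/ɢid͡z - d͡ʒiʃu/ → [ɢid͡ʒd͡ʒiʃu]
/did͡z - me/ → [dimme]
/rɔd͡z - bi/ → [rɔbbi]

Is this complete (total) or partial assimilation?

The segment that alternates is /d͡z/, which surfaces as [m] when adjacent to /m/.
The output [m] is identical to the trigger /m/ — every feature (place, manner, voicing) has been copied — so this is total assimilation.
The other forms behave the same way: /d͡z/ → [d͡ʒ] before /d͡ʒ/; /d͡z/ → [b] before /b/ — in each case the output is a copy of the following consonant.

total assimilation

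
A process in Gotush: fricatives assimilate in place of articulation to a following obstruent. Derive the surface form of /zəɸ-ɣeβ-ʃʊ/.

[zəxɣeʒʃʊ]

/ɸ/ is a voiceless bilabial fricative. The following trigger /ɣ/ is velar, so /ɸ/ must become velar as well.
A voiceless velar fricative is [x], so the surface segment is [x].
At the second juncture, /β/ likewise becomes [ʒ] adjacent to /ʃ/.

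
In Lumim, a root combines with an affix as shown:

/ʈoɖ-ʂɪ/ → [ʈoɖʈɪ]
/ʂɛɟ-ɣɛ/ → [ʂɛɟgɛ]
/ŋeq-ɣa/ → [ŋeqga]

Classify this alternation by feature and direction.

The segment that alternates is /ʂ/, which surfaces as [ʈ] when adjacent to /ɖ/.
The change fricative → stop matches the manner of the preceding /ɖ/, identifying this as manner assimilation.
Place and voice are unchanged, so the assimilation is partial, not total.
The other alternating forms pattern the same way: /ɣ/ → [g] after /ɟ/ (fricative → stop, matching a stop); /ɣ/ → [g] after /q/ (fricative → stop, matching a stop) — only manner changes, and always toward the preceding segment.
The trigger is the preceding segment, so the direction is progressive (perseverative).

progressive manner assimilation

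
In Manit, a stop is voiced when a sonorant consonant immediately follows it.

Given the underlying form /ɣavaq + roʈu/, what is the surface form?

The rule targets /q/ (voiceless uvular stop), which sits before the trigger /r/ (voiced).
A voiced uvular stop is [ɢ], so the surface segment is [ɢ].

[ɣavaɢroʈu]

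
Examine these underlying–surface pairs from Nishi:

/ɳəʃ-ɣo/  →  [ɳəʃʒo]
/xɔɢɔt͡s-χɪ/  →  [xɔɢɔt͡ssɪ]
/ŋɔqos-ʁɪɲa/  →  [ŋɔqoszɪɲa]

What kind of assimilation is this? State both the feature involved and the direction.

progressive place assimilation

The segment that alternates is /ɣ/, which surfaces as [ʒ] when adjacent to /ʃ/.
The change velar → postalveolar matches the place of the preceding /ʃ/, identifying this as place assimilation.
Manner and voice are unchanged, so the assimilation is partial, not total.
Checking the remaining alternations: /χ/ → [s] after /t͡s/ (uvular → alveolar, matching alveolar); /ʁ/ → [z] after /s/ (uvular → alveolar, matching alveolar) — only place changes, and always toward the preceding segment.
The trigger is the preceding segment, so the direction is progressive (perseverative).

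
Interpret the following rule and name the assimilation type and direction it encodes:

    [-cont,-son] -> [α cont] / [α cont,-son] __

The rule copies [cont] (continuancy) from the environment onto the target stops; since [±cont] encodes the stop/fricative manner contrast, the assimilating dimension is manner.
Since the environment is written before the underscore, the trigger precedes the target; the direction is progressive.

progressive manner assimilation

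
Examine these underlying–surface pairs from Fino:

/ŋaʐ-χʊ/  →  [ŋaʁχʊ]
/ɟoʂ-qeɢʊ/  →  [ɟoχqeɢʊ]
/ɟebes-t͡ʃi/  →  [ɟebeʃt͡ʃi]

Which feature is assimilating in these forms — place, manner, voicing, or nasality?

place

The segment that alternates is /ʐ/, which surfaces as [ʁ] when adjacent to /χ/.
/ʐ/ is retroflex while /χ/ is uvular; the output [ʁ] is uvular, matching the trigger — so the feature that spreads is place.
Checking the remaining alternations: /ʂ/ → [χ] before /q/ (retroflex → uvular, matching uvular); /s/ → [ʃ] before /t͡ʃ/ (alveolar → postalveolar, matching postalveolar) — only place changes, and always toward the following segment.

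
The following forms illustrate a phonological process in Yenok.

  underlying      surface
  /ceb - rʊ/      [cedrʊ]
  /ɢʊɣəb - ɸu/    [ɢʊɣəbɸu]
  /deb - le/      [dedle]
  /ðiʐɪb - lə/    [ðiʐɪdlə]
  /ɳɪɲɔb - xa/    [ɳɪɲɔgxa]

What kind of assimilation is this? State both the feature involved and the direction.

Comparing underlying and surface forms, /b/ → [d] is the alternation; the neighbouring /r/ is constant.
/b/ is bilabial while /r/ is alveolar; the output [d] is alveolar, matching the trigger — so the feature that spreads is place.
Manner and voice are unchanged, so the assimilation is partial, not total.
The other alternating forms pattern the same way: /b/ → [d] before /l/ (bilabial → alveolar, matching alveolar); /b/ → [g] before /x/ (bilabial → velar, matching velar) — only place changes, and always toward the following segment.
No alternation appears in [ɢʊɣəbɸu]: there the adjacent consonants already agree in place (/b/ and /ɸ/ are both bilabial), so this form is consistent with the same rule.
Since the segment that changes precedes the conditioning segment, the assimilation is regressive.

regressive place assimilation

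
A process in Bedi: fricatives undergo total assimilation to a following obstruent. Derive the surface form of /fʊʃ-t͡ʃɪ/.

[fʊt͡ʃt͡ʃɪ]

/ʃ/ is the segment targeted by the rule; it sits immediately before /t͡ʃ/, so it assimilates completely and surfaces as [t͡ʃ].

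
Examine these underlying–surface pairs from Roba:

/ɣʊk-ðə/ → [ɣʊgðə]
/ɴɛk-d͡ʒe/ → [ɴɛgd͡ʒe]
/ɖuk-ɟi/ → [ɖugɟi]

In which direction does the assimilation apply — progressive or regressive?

Underlying /k/ is realised as [g] next to /ð/; /ð/ itself does not change.
The change voiceless → voiced matches the voicing of the following /ð/, identifying this as voicing assimilation.
The same holds elsewhere in the data: /k/ → [g] before /d͡ʒ/ (voiceless → voiced, matching voiced); /k/ → [g] before /ɟ/ (voiceless → voiced, matching voiced) — only voicing changes, and always toward the following segment.
Since the segment that changes precedes the conditioning segment, the assimilation is regressive.

regressive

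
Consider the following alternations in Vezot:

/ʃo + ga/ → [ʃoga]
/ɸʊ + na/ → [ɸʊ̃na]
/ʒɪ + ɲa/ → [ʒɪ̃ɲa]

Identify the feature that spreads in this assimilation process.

The vowel /ʊ/ surfaces as nasalised [ʊ̃] next to the following nasal /n/ — it has acquired the [+nasal] feature of its neighbour.
The other form shows the same pattern: /ɪ/ → [ɪ̃] before /ɲ/ — each time a vowel is nasalised next to a following nasal.
No change occurs in [ʃoga] because the vowel at the boundary is adjacent to an oral consonant, not a nasal (/o/ next to /g/).

nasality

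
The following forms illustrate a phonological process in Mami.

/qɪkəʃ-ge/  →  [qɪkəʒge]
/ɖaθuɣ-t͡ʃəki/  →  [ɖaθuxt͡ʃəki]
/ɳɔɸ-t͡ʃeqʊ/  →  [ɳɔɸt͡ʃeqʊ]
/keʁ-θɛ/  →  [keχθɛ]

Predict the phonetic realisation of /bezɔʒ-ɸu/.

The data show regressive voicing assimilation: /ʃ/ → [ʒ] before /g/; /ɣ/ → [x] before /t͡ʃ/; /ʁ/ → [χ] before /θ/. In each pair only voicing changes, matching the following consonant, while place and manner stay constant.
Nothing changes in [ɳɔɸt͡ʃeqʊ]: there the adjacent consonants already agree in voicing (/ɸ/ and /t͡ʃ/ are both voiceless), so this form is consistent with the same rule.
The rule targets /ʒ/ (voiced postalveolar fricative), which sits before the trigger /ɸ/ (voiceless).
The voiceless postalveolar fricative is [ʃ], so /ʒ/ → [ʃ].

[bezɔʃɸu]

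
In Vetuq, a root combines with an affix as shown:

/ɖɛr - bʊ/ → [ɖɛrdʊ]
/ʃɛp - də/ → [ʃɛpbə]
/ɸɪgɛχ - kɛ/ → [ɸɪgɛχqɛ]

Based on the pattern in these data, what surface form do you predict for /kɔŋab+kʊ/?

The data show progressive place assimilation: /b/ → [d] after /r/; /d/ → [b] after /p/; /k/ → [q] after /χ/. In each pair only place changes, matching the preceding consonant, while manner and voice stay constant.
The rule targets /k/ (voiceless velar stop), which sits after the trigger /b/ (bilabial).
The voiceless bilabial stop is [p], so /k/ → [p].

[kɔŋabpʊ]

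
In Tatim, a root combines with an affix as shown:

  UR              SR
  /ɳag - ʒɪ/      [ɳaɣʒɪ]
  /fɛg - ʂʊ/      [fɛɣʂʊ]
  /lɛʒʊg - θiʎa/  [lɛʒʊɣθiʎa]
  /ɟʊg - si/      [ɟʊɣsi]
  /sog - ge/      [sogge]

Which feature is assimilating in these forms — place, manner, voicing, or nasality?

manner

The segment that alternates is /g/, which surfaces as [ɣ] when adjacent to /ʒ/.
The change stop → fricative matches the manner of the following /ʒ/, identifying this as manner assimilation.
The other alternating forms pattern the same way: /g/ → [ɣ] before /ʂ/ (stop → fricative, matching a fricative); /g/ → [ɣ] before /θ/ (stop → fricative, matching a fricative); /g/ → [ɣ] before /s/ (stop → fricative, matching a fricative) — only manner changes, and always toward the following segment.
Nothing changes in [sogge]: there the adjacent consonants already agree in manner (/g/ and /g/ are both stops), so this form is consistent with the same rule.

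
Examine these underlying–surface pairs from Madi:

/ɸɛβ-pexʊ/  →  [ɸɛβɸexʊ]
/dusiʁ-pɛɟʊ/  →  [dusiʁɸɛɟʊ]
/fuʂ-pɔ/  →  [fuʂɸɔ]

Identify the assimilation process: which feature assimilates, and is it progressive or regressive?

progressive manner assimilation

The segment that alternates is /p/, which surfaces as [ɸ] when adjacent to /β/.
/p/ is a stop while /β/ is a fricative; the output [ɸ] is a fricative, matching the trigger — so the feature that spreads is manner.
Place and voice are unchanged, so the assimilation is partial, not total.
The other alternating forms pattern the same way: /p/ → [ɸ] after /ʁ/ (stop → fricative, matching a fricative); /p/ → [ɸ] after /ʂ/ (stop → fricative, matching a fricative) — only manner changes, and always toward the preceding segment.
Since the segment that changes follows the conditioning segment, the assimilation is progressive.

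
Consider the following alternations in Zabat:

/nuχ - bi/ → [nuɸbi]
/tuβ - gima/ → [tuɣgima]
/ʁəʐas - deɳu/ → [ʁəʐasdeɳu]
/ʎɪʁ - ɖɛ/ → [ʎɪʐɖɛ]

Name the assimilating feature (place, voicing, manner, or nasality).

The segment that alternates is /χ/, which surfaces as [ɸ] when adjacent to /b/.
/χ/ is uvular while /b/ is bilabial; the output [ɸ] is bilabial, matching the trigger — so the feature that spreads is place.
Checking the remaining alternations: /β/ → [ɣ] before /g/ (bilabial → velar, matching velar); /ʁ/ → [ʐ] before /ɖ/ (uvular → retroflex, matching retroflex) — only place changes, and always toward the following segment.
Nothing changes in [ʁəʐasdeɳu]: there the adjacent consonants already agree in place (/s/ and /d/ are both alveolar), so this form is consistent with the same rule.

place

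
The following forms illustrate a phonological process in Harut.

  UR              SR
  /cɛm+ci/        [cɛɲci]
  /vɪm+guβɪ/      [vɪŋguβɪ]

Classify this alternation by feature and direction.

Underlying /m/ is realised as [ɲ] next to /c/; /c/ itself does not change.
The change bilabial → palatal matches the place of the following /c/, identifying this as place assimilation.
Manner and voice are unchanged, so the assimilation is partial, not total.
Checking the remaining alternation: /m/ → [ŋ] before /g/ (bilabial → velar, matching velar) — only place changes, and always toward the following segment.
The trigger is the following segment, so the direction is regressive (anticipatory).

regressive place assimilation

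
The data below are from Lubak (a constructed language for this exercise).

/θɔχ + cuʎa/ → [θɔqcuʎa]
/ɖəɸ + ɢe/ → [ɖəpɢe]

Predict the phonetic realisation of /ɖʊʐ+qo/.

[ɖʊɖqo]

The data show regressive manner assimilation: /χ/ → [q] before /c/; /ɸ/ → [p] before /ɢ/. In each pair only manner changes, matching the following consonant, while place and voice stay constant.
/ʐ/ is a voiced retroflex fricative. The following trigger /q/ is a stop, so /ʐ/ must become a stop as well.
Changing only its manner to stop gives [ɖ] — the voiced retroflex stop.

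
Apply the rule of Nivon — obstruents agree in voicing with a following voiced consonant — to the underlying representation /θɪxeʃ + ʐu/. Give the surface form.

[θɪxeʒʐu]

/ʃ/ is a voiceless postalveolar fricative. The following trigger /ʐ/ is voiced, so /ʃ/ must become voiced as well.
The voiced postalveolar fricative is [ʒ], so /ʃ/ → [ʒ].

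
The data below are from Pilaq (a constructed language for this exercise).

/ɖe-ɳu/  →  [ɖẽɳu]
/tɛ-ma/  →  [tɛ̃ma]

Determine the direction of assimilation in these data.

The vowel /e/ surfaces as nasalised [ẽ] next to the following nasal /ɳ/ — it has acquired the [+nasal] feature of its neighbour.
The other form shows the same pattern: /ɛ/ → [ɛ̃] before /m/ — each time a vowel is nasalised next to a following nasal.
Because the conditioning nasal is to the right of the vowel that changes, the process is regressive (anticipatory).

regressive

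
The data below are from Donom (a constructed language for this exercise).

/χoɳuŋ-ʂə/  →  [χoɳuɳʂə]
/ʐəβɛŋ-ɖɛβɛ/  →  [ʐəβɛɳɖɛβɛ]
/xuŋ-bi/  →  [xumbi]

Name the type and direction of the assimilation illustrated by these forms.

regressive place assimilation

Comparing underlying and surface forms, /ŋ/ → [ɳ] is the alternation; the neighbouring /ʂ/ is constant.
The change velar → retroflex matches the place of the following /ʂ/, identifying this as place assimilation.
Manner and voice are unchanged, so the assimilation is partial, not total.
The other alternating forms pattern the same way: /ŋ/ → [ɳ] before /ɖ/ (velar → retroflex, matching retroflex); /ŋ/ → [m] before /b/ (velar → bilabial, matching bilabial) — only place changes, and always toward the following segment.
Since the segment that changes precedes the conditioning segment, the assimilation is regressive.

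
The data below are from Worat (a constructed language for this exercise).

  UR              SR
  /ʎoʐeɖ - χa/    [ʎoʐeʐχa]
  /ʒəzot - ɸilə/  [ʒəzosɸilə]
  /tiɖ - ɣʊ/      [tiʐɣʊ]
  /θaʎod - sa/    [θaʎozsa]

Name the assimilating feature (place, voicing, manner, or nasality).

manner

Comparing underlying and surface forms, /ɖ/ → [ʐ] is the alternation; the neighbouring /χ/ is constant.
The change stop → fricative matches the manner of the following /χ/, identifying this as manner assimilation.
The same holds elsewhere in the data: /t/ → [s] before /ɸ/ (stop → fricative, matching a fricative); /ɖ/ → [ʐ] before /ɣ/ (stop → fricative, matching a fricative); /d/ → [z] before /s/ (stop → fricative, matching a fricative) — only manner changes, and always toward the following segment.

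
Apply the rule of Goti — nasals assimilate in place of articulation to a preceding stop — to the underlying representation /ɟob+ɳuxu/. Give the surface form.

/ɳ/ is a voiced retroflex nasal. The preceding trigger /b/ is bilabial, so /ɳ/ must become bilabial as well.
Changing only its place to bilabial gives [m] — the voiced bilabial nasal.

[ɟobmuxu]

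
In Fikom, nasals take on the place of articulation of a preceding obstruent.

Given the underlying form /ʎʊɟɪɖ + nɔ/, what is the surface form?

The rule targets /n/ (voiced alveolar nasal), which sits after the trigger /ɖ/ (retroflex).
A voiced retroflex nasal is [ɳ], so the surface segment is [ɳ].

[ʎʊɟɪɖɳɔ]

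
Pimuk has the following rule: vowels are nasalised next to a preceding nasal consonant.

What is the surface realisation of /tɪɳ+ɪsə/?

[tɪɳɪ̃sə]

The vowel /ɪ/ is adjacent to the preceding nasal /ɳ/, so it acquires [+nasal] and surfaces as [ɪ̃].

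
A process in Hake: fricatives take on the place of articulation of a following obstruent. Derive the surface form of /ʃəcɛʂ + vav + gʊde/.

The rule targets /ʂ/ (voiceless retroflex fricative), which sits before the trigger /v/ (labiodental).
Changing only its place to labiodental gives [f] — the voiceless labiodental fricative.
At the second juncture, /v/ likewise becomes [ɣ] adjacent to /g/.

[ʃəcɛfvaɣgʊde]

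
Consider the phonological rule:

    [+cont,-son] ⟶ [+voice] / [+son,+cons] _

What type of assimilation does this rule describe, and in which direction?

progressive voicing assimilation

The structural change is [+voice], and the conditioning segment [+son,+cons] (a sonorant consonant) is itself voiced, so the target comes to share the voicing of its neighbour — voicing assimilation.
Since the environment is written before the underscore, the trigger precedes the target; the direction is progressive.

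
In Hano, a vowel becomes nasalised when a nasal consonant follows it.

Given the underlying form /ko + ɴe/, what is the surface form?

The vowel /o/ is adjacent to the following nasal /ɴ/, so it acquires [+nasal] and surfaces as [õ].

[kõɴe]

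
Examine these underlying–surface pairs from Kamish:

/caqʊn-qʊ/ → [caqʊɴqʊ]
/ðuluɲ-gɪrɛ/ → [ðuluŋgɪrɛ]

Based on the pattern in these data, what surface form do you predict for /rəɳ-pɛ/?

[rəmpɛ]

The data show regressive place assimilation: /n/ → [ɴ] before /q/; /ɲ/ → [ŋ] before /g/. In each pair only place changes, matching the following consonant, while manner and voice stay constant.
/ɳ/ is a voiced retroflex nasal. The following trigger /p/ is bilabial, so /ɳ/ must become bilabial as well.
Changing only its place to bilabial gives [m] — the voiced bilabial nasal.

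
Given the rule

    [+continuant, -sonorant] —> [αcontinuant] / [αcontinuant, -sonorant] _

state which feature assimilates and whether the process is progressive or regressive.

The shared variable α links the value of [continuant] on the target to that of the neighbouring obstruent. [continuant] distinguishes stops from fricatives — a manner-of-articulation feature — so this is manner assimilation.
The conditioning segment sits to the left of the focus bar, meaning the trigger precedes the segment that changes — progressive assimilation.

progressive manner assimilation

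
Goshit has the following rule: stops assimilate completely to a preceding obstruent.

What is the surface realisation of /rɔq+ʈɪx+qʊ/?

/ʈ/ is the segment targeted by the rule; it sits immediately after /q/, so it assimilates completely and surfaces as [q].
The same rule applies at the second boundary: /q/ → [x] next to /x/.

[rɔqqɪxxʊ]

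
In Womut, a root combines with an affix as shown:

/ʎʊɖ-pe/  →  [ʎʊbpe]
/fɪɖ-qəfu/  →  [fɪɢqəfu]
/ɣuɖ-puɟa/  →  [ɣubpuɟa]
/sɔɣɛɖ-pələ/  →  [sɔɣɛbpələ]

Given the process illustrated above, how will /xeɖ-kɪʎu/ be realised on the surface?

The data show regressive place assimilation: /ɖ/ → [b] before /p/; /ɖ/ → [ɢ] before /q/. In each pair only place changes, matching the following consonant, while manner and voice stay constant.
/ɖ/ is a voiced retroflex stop. The following trigger /k/ is velar, so /ɖ/ must become velar as well.
Changing only its place to velar gives [g] — the voiced velar stop.

[xegkɪʎu]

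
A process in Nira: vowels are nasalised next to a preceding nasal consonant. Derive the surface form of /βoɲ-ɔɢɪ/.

The vowel /ɔ/ is adjacent to the preceding nasal /ɲ/, so it acquires [+nasal] and surfaces as [ɔ̃].

[βoɲɔ̃ɢɪ]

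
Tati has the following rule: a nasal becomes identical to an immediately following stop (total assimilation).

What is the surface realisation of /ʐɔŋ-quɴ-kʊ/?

[ʐɔqqukkʊ]

/ŋ/ is the segment targeted by the rule; it sits immediately before /q/, so it assimilates completely and surfaces as [q].
The same rule applies at the second boundary: /ɴ/ → [k] next to /k/.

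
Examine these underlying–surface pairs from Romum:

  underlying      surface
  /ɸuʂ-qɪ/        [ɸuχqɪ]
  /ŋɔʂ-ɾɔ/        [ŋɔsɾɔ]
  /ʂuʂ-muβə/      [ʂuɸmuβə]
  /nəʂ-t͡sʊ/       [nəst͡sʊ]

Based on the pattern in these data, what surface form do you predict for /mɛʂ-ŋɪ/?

The data show regressive place assimilation: /ʂ/ → [χ] before /q/; /ʂ/ → [s] before /ɾ/; /ʂ/ → [ɸ] before /m/; /ʂ/ → [s] before /t͡s/. In each pair only place changes, matching the following consonant, while manner and voice stay constant.
The rule targets /ʂ/ (voiceless retroflex fricative), which sits before the trigger /ŋ/ (velar).
A voiceless velar fricative is [x], so the surface segment is [x].

[mɛxŋɪ]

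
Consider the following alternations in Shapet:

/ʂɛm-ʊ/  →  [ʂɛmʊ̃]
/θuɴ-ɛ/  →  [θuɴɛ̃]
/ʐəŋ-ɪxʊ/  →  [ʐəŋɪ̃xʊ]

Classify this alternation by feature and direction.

The vowel /ʊ/ surfaces as nasalised [ʊ̃] next to the preceding nasal /m/ — it has acquired the [+nasal] feature of its neighbour.
Likewise in the remaining data: /ɛ/ → [ɛ̃] after /ɴ/; /ɪ/ → [ɪ̃] after /ŋ/ — each time a vowel is nasalised next to a preceding nasal.
Because the conditioning nasal is to the left of the vowel that changes, the process is progressive (perseverative).

progressive nasality assimilation (vowel nasalisation)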